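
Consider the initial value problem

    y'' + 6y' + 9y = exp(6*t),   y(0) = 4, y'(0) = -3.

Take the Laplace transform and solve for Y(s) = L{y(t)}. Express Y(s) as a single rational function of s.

Y(s) = (4*s^2 - 3*s - 125)/(s^3 - 27*s - 54)

Transform both sides with L{·}.
Using L{y''} = s^2 Y - s·y(0) - y'(0) and L{y'} = sY - y(0), with y(0) = 4, y'(0) = -3, the left side becomes (s^2 + 6*s + 9)Y - (4*s + 21).
The right side is L{exp(6*t)} = 1/(s - 6).
So (s^2 + 6*s + 9)Y = 1/(s - 6) + (4*s + 21).
Solve for Y(s) and write it as one ratio of polynomials.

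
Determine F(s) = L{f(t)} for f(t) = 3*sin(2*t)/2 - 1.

F(s) = 3/(s^2 + 4) - 1/s

The transform is linear, so treat each term independently.
L{-1} = -1/s; (3/2)·[L{sin(2t)} = 2/(s^2 + 4)].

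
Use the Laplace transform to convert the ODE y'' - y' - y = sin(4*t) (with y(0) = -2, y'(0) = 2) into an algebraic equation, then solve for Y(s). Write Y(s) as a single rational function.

Y(s) = (-2*s^3 + 4*s^2 - 32*s + 68)/(s^4 - s^3 + 15*s^2 - 16*s - 16)

Laplace-transform each side.
With L{y''} = s^2 Y - s·y(0) - y'(0) and L{y'} = sY - y(0), with y(0) = -2, y'(0) = 2: the LHS transforms to (s^2 - s - 1)Y - (-2*s + 4).
The right side is L{sin(4*t)} = 4/(s^2 + 16).
So (s^2 - s - 1)Y = 4/(s^2 + 16) + (-2*s + 4).
Divide through and combine into a single rational function.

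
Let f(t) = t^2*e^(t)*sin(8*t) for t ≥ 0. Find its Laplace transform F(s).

F(s) = 16*(3*s^2 - 6*s - 61)/(s^2 - 2*s + 65)^3

L{sin(8t)} = 8/(s^2 + 64).
Multiplying by e^(t) shifts s → s - 1, so L{e^(t)*sin(8*t)} = 8/((s - 1)^2 + 64).
Then apply L{t^2·g(t)} = (-1)^2 d^2/ds^2[G(s)] with G(s) = 8/((s - 1)^2 + 64):
differentiating 2 times and applying the sign gives 16*(3*s^2 - 6*s - 61)/(s^2 - 2*s + 65)^3.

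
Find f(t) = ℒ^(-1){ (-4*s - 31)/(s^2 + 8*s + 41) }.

Complete the square in the denominator: s^2 + 8*s + 41 = (s + 4)^2 + 5^2.
Split the numerator to match: -4*s - 31 = -4·(s + 4) - 3·5.
Invert each term: -4·(s + 4)/((s + 4)^2 + 25) ↔ -4e^(-4t)cos(5t); -3·5/((s + 4)^2 + 25) ↔ -3e^(-4t)sin(5t).

f(t) = -3*exp(-4*t)*sin(5*t) - 4*exp(-4*t)*cos(5*t)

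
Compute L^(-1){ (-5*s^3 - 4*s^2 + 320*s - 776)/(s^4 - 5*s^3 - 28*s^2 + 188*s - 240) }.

3*exp(5*t) - 6*exp(4*t) - 4*exp(2*t) + 2*exp(-6*t)

Factor the denominator: s^4 - 5*s^3 - 28*s^2 + 188*s - 240 = (s - 5)*(s - 4)*(s - 2)*(s + 6).
Partial fraction decomposition gives [2/(s + 6)] + [-6/(s - 4)] + [-4/(s - 2)] + [3/(s - 5)].
Invert each term: 2/(s + 6) ↔ 2e^(-6t); -6/(s - 4) ↔ -6e^(4t); -4/(s - 2) ↔ -4e^(2t); 3/(s - 5) ↔ 3e^(5t).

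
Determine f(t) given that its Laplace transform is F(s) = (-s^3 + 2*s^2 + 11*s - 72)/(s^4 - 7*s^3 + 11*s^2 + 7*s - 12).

Factor the denominator: s^4 - 7*s^3 + 11*s^2 + 7*s - 12 = (s - 4)*(s - 3)*(s - 1)*(s + 1).
Partial fraction decomposition gives [2/(s + 1)] + [6/(s - 3)] + [-5/(s - 1)] + [-4/(s - 4)].
Invert each term: 2/(s + 1) ↔ 2e^(-t); 6/(s - 3) ↔ 6e^(3t); -5/(s - 1) ↔ -5e^(t); -4/(s - 4) ↔ -4e^(4t).

f(t) = -4*exp(4*t) + 6*exp(3*t) - 5*exp(t) + 2*exp(-t)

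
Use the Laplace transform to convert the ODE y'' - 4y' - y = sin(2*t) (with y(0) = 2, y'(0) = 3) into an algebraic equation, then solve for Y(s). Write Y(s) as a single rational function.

Y(s) = (2*s^3 - 5*s^2 + 8*s - 18)/(s^4 - 4*s^3 + 3*s^2 - 16*s - 4)

Laplace-transform each side.
The derivative rules (L{y''} = s^2 Y - s·y(0) - y'(0) and L{y'} = sY - y(0), with y(0) = 2, y'(0) = 3) turn the left side into (s^2 - 4*s - 1)Y - (2*s - 5).
The right side is L{sin(2*t)} = 2/(s^2 + 4).
So (s^2 - 4*s - 1)Y = 2/(s^2 + 4) + (2*s - 5).
Isolate Y and clear denominators.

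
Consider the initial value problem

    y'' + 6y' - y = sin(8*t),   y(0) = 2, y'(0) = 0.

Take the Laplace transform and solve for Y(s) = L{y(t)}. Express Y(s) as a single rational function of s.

Take the Laplace transform of both sides.
With L{y''} = s^2 Y - s·y(0) - y'(0) and L{y'} = sY - y(0), with y(0) = 2, y'(0) = 0: the LHS transforms to (s^2 + 6*s - 1)Y - (2*s + 12).
The right side is L{sin(8*t)} = 8/(s^2 + 64).
So (s^2 + 6*s - 1)Y = 8/(s^2 + 64) + (2*s + 12).
Isolate Y and clear denominators.

Y(s) = (2*s^3 + 12*s^2 + 128*s + 776)/(s^4 + 6*s^3 + 63*s^2 + 384*s - 64)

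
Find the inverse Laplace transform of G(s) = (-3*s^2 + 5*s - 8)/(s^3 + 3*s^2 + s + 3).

-sin(t) + 2*cos(t) - 5*exp(-3*t)

Factor the denominator: s^3 + 3*s^2 + s + 3 = (s + 3)*(s^2 + 1).
Partial fraction decomposition gives [-5/(s + 3)] + [2*s/(s^2 + 1)] + [-1/(s^2 + 1)].
Invert each term: -5/(s + 3) ↔ -5e^(-3t); 2·s/(s^2 + 1) ↔ 2cos(t); -1·1/(s^2 + 1) ↔ -sin(t).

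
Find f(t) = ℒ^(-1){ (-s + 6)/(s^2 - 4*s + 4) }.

f(t) = 4*t*exp(2*t) - exp(2*t)

Factor the denominator: s^2 - 4*s + 4 = (s - 2)^2.
Partial fraction decomposition gives [-1/(s - 2)] + [4/(s - 2)^2].
Invert each term: -1/(s - 2) ↔ -e^(2t); 4/(s - 2)^2 ↔ 4t·e^(2t).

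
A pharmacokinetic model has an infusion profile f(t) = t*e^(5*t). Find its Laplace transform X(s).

X(s) = (s - 5)^(-2)

L{e^(5t)} = 1/(s - 5).
Then apply L{t·g(t)} = -d/ds[G(s)] with G(s) = 1/(s - 5):
differentiating 1 time and applying the sign gives (s - 5)^(-2).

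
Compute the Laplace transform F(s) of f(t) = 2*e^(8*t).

F(s) = 2/(s - 8)

L{2} = 2/s.
By the first shifting theorem, multiplying by e^(8t) replaces s with s - 8.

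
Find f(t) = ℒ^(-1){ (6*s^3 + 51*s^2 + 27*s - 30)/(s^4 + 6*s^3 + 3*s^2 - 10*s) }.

f(t) = 3*exp(t) + 3 + 4*exp(-2*t) - 4*exp(-5*t)

Factor the denominator: s^4 + 6*s^3 + 3*s^2 - 10*s = s*(s - 1)*(s + 2)*(s + 5).
Partial fraction decomposition gives [-4/(s + 5)] + [3/(s - 1)] + [4/(s + 2)] + [3/s].
Invert each term: -4/(s + 5) ↔ -4e^(-5t); 3/(s - 1) ↔ 3e^(t); 4/(s + 2) ↔ 4e^(-2t); 3/(s - 0) ↔ 3e^(0t).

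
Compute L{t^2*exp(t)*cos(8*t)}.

L{cos(8t)} = s/(s^2 + 64).
Multiplying by e^(t) shifts s → s - 1, so L{exp(t)*cos(8*t)} = (s - 1)/((s - 1)^2 + 64).
Then apply L{t^2·g(t)} = (-1)^2 d^2/ds^2[H(s)] with H(s) = (s - 1)/((s - 1)^2 + 64):
differentiating 2 times and applying the sign gives 2*(s - 1)*(s^2 - 2*s - 191)/(s^2 - 2*s + 65)^3.

2*(s - 1)*(s^2 - 2*s - 191)/(s^2 - 2*s + 65)^3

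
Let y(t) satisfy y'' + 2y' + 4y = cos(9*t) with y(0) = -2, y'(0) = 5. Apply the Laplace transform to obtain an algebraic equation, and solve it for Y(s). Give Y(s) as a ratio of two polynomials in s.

Y(s) = (-2*s^3 + s^2 - 161*s + 81)/(s^4 + 2*s^3 + 85*s^2 + 162*s + 324)

Take the Laplace transform of both sides.
With L{y''} = s^2 Y - s·y(0) - y'(0) and L{y'} = sY - y(0), with y(0) = -2, y'(0) = 5: the LHS transforms to (s^2 + 2*s + 4)Y - (-2*s + 1).
The right side is L{cos(9*t)} = s/(s^2 + 81).
So (s^2 + 2*s + 4)Y = s/(s^2 + 81) + (-2*s + 1).
Isolate Y and clear denominators.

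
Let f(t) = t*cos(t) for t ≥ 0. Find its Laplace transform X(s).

X(s) = (s - 1)*(s + 1)/(s^2 + 1)^2

L{cos(t)} = s/(s^2 + 1).
Then apply L{t·g(t)} = -d/ds[G(s)] with G(s) = s/(s^2 + 1):
differentiating 1 time and applying the sign gives (s - 1)*(s + 1)/(s^2 + 1)^2.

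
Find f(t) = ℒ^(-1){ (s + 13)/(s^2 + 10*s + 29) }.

f(t) = 4*exp(-5*t)*sin(2*t) + exp(-5*t)*cos(2*t)

Complete the square in the denominator: s^2 + 10*s + 29 = (s + 5)^2 + 2^2.
Split the numerator to match: s + 13 = 1·(s + 5) + 4·2.
Invert each term: 1·(s + 5)/((s + 5)^2 + 4) ↔ e^(-5t)cos(2t); 4·2/((s + 5)^2 + 4) ↔ 4e^(-5t)sin(2t).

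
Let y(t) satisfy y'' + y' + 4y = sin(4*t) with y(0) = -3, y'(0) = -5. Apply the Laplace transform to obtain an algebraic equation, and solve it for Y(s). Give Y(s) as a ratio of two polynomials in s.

Transform both sides with L{·}.
The derivative rules (L{y''} = s^2 Y - s·y(0) - y'(0) and L{y'} = sY - y(0), with y(0) = -3, y'(0) = -5) turn the left side into (s^2 + s + 4)Y - (-3*s - 8).
The right side is L{sin(4*t)} = 4/(s^2 + 16).
So (s^2 + s + 4)Y = 4/(s^2 + 16) + (-3*s - 8).
Divide through and combine into a single rational function.

Y(s) = (-3*s^3 - 8*s^2 - 48*s - 124)/(s^4 + s^3 + 20*s^2 + 16*s + 64)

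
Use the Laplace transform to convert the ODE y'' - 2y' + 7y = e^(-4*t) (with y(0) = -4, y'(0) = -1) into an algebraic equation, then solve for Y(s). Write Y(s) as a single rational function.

Y(s) = (-4*s^2 - 9*s + 29)/(s^3 + 2*s^2 - s + 28)

Apply the Laplace transform to the equation.
With L{y''} = s^2 Y - s·y(0) - y'(0) and L{y'} = sY - y(0), with y(0) = -4, y'(0) = -1: the LHS transforms to (s^2 - 2*s + 7)Y - (-4*s + 7).
The right side is L{e^(-4*t)} = 1/(s + 4).
So (s^2 - 2*s + 7)Y = 1/(s + 4) + (-4*s + 7).
Solve for Y(s) and write it as one ratio of polynomials.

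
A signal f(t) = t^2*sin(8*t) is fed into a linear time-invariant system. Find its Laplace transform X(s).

L{sin(8t)} = 8/(s^2 + 64).
Then apply L{t^2·g(t)} = (-1)^2 d^2/ds^2[G(s)] with G(s) = 8/(s^2 + 64):
differentiating 2 times and applying the sign gives 16*(3*s^2 - 64)/(s^2 + 64)^3.

X(s) = 16*(3*s^2 - 64)/(s^2 + 64)^3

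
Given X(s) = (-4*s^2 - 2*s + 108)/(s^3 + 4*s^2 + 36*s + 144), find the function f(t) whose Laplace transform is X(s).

Factor the denominator: s^3 + 4*s^2 + 36*s + 144 = (s + 4)*(s^2 + 36).
Partial fraction decomposition gives [1/(s + 4)] + [-5*s/(s^2 + 36)] + [18/(s^2 + 36)].
Invert each term: 1/(s + 4) ↔ e^(-4t); -5·s/(s^2 + 36) ↔ -5cos(6t); 3·6/(s^2 + 36) ↔ 3sin(6t).

f(t) = 3*sin(6*t) - 5*cos(6*t) + exp(-4*t)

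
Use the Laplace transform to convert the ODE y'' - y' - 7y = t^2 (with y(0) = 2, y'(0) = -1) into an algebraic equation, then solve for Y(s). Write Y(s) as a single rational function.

Y(s) = (2*s^4 - 3*s^3 + 2)/(s^5 - s^4 - 7*s^3)

Laplace-transform each side.
With L{y''} = s^2 Y - s·y(0) - y'(0) and L{y'} = sY - y(0), with y(0) = 2, y'(0) = -1: the LHS transforms to (s^2 - s - 7)Y - (2*s - 3).
The right side is L{t^2} = 2/s^3.
So (s^2 - s - 7)Y = 2/s^3 + (2*s - 3).
Isolate Y and clear denominators.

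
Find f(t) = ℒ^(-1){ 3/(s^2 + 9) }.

f(t) = sin(3*t)

Since L{sin(3t)} = 3/(s^2 + 9), the inverse is sin(3*t).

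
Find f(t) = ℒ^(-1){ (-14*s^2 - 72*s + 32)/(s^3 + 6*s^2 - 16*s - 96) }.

f(t) = -6*exp(4*t) - 6*exp(-4*t) - 2*exp(-6*t)

Factor the denominator: s^3 + 6*s^2 - 16*s - 96 = (s - 4)*(s + 4)*(s + 6).
Partial fraction decomposition gives [-2/(s + 6)] + [-6/(s + 4)] + [-6/(s - 4)].
Invert each term: -2/(s + 6) ↔ -2e^(-6t); -6/(s + 4) ↔ -6e^(-4t); -6/(s - 4) ↔ -6e^(4t).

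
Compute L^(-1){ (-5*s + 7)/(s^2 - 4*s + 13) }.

-exp(2*t)*sin(3*t) - 5*exp(2*t)*cos(3*t)

Complete the square in the denominator: s^2 - 4*s + 13 = (s - 2)^2 + 3^2.
Split the numerator to match: -5*s + 7 = -5·(s - 2) - 1·3.
Invert each term: -5·(s - 2)/((s - 2)^2 + 9) ↔ -5e^(2t)cos(3t); -1·3/((s - 2)^2 + 9) ↔ -e^(2t)sin(3t).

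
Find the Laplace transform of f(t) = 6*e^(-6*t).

6/(s + 6)

L{6} = 6/s.
By the first shifting theorem, multiplying by e^(-6t) replaces s with s + 6.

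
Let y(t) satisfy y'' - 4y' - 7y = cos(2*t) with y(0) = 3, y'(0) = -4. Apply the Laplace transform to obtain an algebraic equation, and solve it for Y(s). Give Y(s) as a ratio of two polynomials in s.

Take the Laplace transform of both sides.
The derivative rules (L{y''} = s^2 Y - s·y(0) - y'(0) and L{y'} = sY - y(0), with y(0) = 3, y'(0) = -4) turn the left side into (s^2 - 4*s - 7)Y - (3*s - 16).
The right side is L{cos(2*t)} = s/(s^2 + 4).
So (s^2 - 4*s - 7)Y = s/(s^2 + 4) + (3*s - 16).
Divide through and combine into a single rational function.

Y(s) = (3*s^3 - 16*s^2 + 13*s - 64)/(s^4 - 4*s^3 - 3*s^2 - 16*s - 28)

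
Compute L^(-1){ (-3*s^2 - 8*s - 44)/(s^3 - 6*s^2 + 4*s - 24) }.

-5*exp(6*t) + 2*sin(2*t) + 2*cos(2*t)

Factor the denominator: s^3 - 6*s^2 + 4*s - 24 = (s - 6)*(s^2 + 4).
Partial fraction decomposition gives [-5/(s - 6)] + [2*s/(s^2 + 4)] + [4/(s^2 + 4)].
Invert each term: -5/(s - 6) ↔ -5e^(6t); 2·s/(s^2 + 4) ↔ 2cos(2t); 2·2/(s^2 + 4) ↔ 2sin(2t).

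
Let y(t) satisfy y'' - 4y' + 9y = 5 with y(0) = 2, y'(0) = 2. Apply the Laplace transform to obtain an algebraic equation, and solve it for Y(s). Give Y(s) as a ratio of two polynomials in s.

Y(s) = (2*s^2 - 6*s + 5)/(s^3 - 4*s^2 + 9*s)

Take the Laplace transform of both sides.
Using L{y''} = s^2 Y - s·y(0) - y'(0) and L{y'} = sY - y(0), with y(0) = 2, y'(0) = 2, the left side becomes (s^2 - 4*s + 9)Y - (2*s - 6).
The right side is L{5} = 5/s.
So (s^2 - 4*s + 9)Y = 5/s + (2*s - 6).
Divide through and combine into a single rational function.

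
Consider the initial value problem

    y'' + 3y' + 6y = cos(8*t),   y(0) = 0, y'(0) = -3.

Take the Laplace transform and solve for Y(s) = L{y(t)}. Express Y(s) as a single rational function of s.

Take the Laplace transform of both sides.
The derivative rules (L{y''} = s^2 Y - s·y(0) - y'(0) and L{y'} = sY - y(0), with y(0) = 0, y'(0) = -3) turn the left side into (s^2 + 3*s + 6)Y - (-3).
The right side is L{cos(8*t)} = s/(s^2 + 64).
So (s^2 + 3*s + 6)Y = s/(s^2 + 64) + (-3).
Solve for Y(s) and write it as one ratio of polynomials.

Y(s) = (-3*s^2 + s - 192)/(s^4 + 3*s^3 + 70*s^2 + 192*s + 384)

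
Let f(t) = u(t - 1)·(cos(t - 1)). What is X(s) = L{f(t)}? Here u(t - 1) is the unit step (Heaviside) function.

X(s) = s*exp(-s)/(s^2 + 1)

By the second shifting theorem, L{u(t - c)·g(t - c)} = e^(-cs)·G(s) with c = 1 and G(s) = L{g(t)}.
L{cos(t)} = s/(s^2 + 1).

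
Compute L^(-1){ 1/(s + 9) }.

exp(-9*t)

Since L{e^(-9t)} = 1/(s + 9), the inverse is e^(-9*t).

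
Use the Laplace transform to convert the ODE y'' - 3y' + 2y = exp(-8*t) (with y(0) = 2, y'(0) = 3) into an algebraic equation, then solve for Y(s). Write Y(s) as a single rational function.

Y(s) = (2*s^2 + 13*s - 23)/(s^3 + 5*s^2 - 22*s + 16)

Take the Laplace transform of both sides.
Using L{y''} = s^2 Y - s·y(0) - y'(0) and L{y'} = sY - y(0), with y(0) = 2, y'(0) = 3, the left side becomes (s^2 - 3*s + 2)Y - (2*s - 3).
The right side is L{exp(-8*t)} = 1/(s + 8).
So (s^2 - 3*s + 2)Y = 1/(s + 8) + (2*s - 3).
Solve for Y(s) and write it as one ratio of polynomials.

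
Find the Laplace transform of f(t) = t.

s^(-2)

L{t} = 1!/s^2 = 1/s^2.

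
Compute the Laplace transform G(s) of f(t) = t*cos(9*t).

L{cos(9t)} = s/(s^2 + 81).
Then apply L{t·g(t)} = -d/ds[H(s)] with H(s) = s/(s^2 + 81):
differentiating 1 time and applying the sign gives (s - 9)*(s + 9)/(s^2 + 81)^2.

G(s) = (s - 9)*(s + 9)/(s^2 + 81)^2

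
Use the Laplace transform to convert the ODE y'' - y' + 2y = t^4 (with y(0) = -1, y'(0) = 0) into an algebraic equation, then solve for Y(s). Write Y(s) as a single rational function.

Y(s) = (-s^6 + s^5 + 24)/(s^7 - s^6 + 2*s^5)

Laplace-transform each side.
With L{y''} = s^2 Y - s·y(0) - y'(0) and L{y'} = sY - y(0), with y(0) = -1, y'(0) = 0: the LHS transforms to (s^2 - s + 2)Y - (-s + 1).
The right side is L{t^4} = 24/s^5.
So (s^2 - s + 2)Y = 24/s^5 + (-s + 1).
Divide through and combine into a single rational function.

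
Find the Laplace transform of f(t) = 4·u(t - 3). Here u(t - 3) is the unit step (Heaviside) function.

4*exp(-3*s)/s

By the second shifting theorem, L{u(t - c)·g(t - c)} = e^(-cs)·H(s) with c = 3 and H(s) = L{g(t)}.
L{4} = 4/s.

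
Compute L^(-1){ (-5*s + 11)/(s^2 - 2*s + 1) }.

Factor the denominator: s^2 - 2*s + 1 = (s - 1)^2.
Partial fraction decomposition gives [-5/(s - 1)] + [6/(s - 1)^2].
Invert each term: -5/(s - 1) ↔ -5e^(t); 6/(s - 1)^2 ↔ 6t·e^(t).

6*t*exp(t) - 5*exp(t)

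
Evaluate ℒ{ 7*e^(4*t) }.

L{7} = 7/s.
By the first shifting theorem, multiplying by e^(4t) replaces s with s - 4.

7/(s - 4)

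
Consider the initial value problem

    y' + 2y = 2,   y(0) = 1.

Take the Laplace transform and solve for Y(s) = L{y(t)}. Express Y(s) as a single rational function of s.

Y(s) = 1/s

Laplace-transform each side.
With L{y'} = sY - y(0) = sY - 1: the LHS transforms to (s + 2)Y - (1).
The right side is L{2} = 2/s.
So (s + 2)Y = 2/s + (1).
Isolate Y and clear denominators.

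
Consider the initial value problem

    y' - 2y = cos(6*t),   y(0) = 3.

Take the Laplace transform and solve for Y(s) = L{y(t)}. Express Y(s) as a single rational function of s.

Transform both sides with L{·}.
With L{y'} = sY - y(0) = sY - 3: the LHS transforms to (s - 2)Y - (3).
The right side is L{cos(6*t)} = s/(s^2 + 36).
So (s - 2)Y = s/(s^2 + 36) + (3).
Divide through and combine into a single rational function.

Y(s) = (3*s^2 + s + 108)/(s^3 - 2*s^2 + 36*s - 72)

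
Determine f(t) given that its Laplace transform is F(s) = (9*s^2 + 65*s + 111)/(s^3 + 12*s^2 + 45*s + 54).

Factor the denominator: s^3 + 12*s^2 + 45*s + 54 = (s + 3)^2*(s + 6).
Partial fraction decomposition gives [4/(s + 3)] + [-1/(s + 3)^2] + [5/(s + 6)].
Invert each term: 4/(s + 3) ↔ 4e^(-3t); -1/(s + 3)^2 ↔ -t·e^(-3t); 5/(s + 6) ↔ 5e^(-6t).

f(t) = -t*exp(-3*t) + 4*exp(-3*t) + 5*exp(-6*t)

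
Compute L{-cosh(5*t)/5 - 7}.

-s/(5*(s^2 - 25)) - 7/s

By linearity of the Laplace transform, transform each term separately.
L{-7} = -7/s; (-1/5)·[L{cosh(5t)} = s/(s^2 - 25)].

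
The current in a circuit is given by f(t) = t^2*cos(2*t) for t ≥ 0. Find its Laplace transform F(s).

F(s) = 2*s*(s^2 - 12)/(s^2 + 4)^3

L{cos(2t)} = s/(s^2 + 4).
Then apply L{t^2·g(t)} = (-1)^2 d^2/ds^2[G(s)] with G(s) = s/(s^2 + 4):
differentiating 2 times and applying the sign gives 2*s*(s^2 - 12)/(s^2 + 4)^3.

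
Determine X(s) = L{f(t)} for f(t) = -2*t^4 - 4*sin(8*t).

The transform is linear, so treat each term independently.
(-2)·[L{t^4} = 4!/s^5 = 24/s^5]; (-4)·[L{sin(8t)} = 8/(s^2 + 64)].

X(s) = -32/(s^2 + 64) - 48/s^5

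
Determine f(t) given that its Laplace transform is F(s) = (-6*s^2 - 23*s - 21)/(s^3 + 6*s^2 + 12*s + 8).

Factor the denominator: s^3 + 6*s^2 + 12*s + 8 = (s + 2)^3.
Partial fraction decomposition gives [-6/(s + 2)] + [(s + 2)^(-2)] + [(s + 2)^(-3)].
Invert each term: -6/(s + 2) ↔ -6e^(-2t); 1/(s + 2)^2 ↔ t·e^(-2t); 1/(s + 2)^3 ↔ (1/2)t^2·e^(-2t).

f(t) = t^2*exp(-2*t)/2 + t*exp(-2*t) - 6*exp(-2*t)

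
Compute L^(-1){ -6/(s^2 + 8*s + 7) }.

Factor the denominator: s^2 + 8*s + 7 = (s + 1)*(s + 7).
Partial fraction decomposition gives [-1/(s + 1)] + [1/(s + 7)].
Invert each term: -1/(s + 1) ↔ -e^(-t); 1/(s + 7) ↔ e^(-7t).

-exp(-t) + exp(-7*t)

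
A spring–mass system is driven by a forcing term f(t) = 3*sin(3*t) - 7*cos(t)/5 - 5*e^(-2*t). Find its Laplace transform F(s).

F(s) = -7*s/(5*(s^2 + 1)) + 9/(s^2 + 9) - 5/(s + 2)

By linearity of the Laplace transform, transform each term separately.
(-7/5)·[L{cos(t)} = s/(s^2 + 1)]; (-5)·[L{e^(-2t)} = 1/(s + 2)]; (3)·[L{sin(3t)} = 3/(s^2 + 9)].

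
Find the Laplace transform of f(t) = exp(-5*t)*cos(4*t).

(s + 5)/((s + 5)^2 + 16)

L{cos(4t)} = s/(s^2 + 16).
By the first shifting theorem, multiplying by e^(-5t) replaces s with s + 5.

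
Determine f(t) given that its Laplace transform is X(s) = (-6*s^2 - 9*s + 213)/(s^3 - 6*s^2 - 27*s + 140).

f(t) = -4*exp(7*t) - 3*exp(4*t) + exp(-5*t)

Factor the denominator: s^3 - 6*s^2 - 27*s + 140 = (s - 7)*(s - 4)*(s + 5).
Partial fraction decomposition gives [-4/(s - 7)] + [1/(s + 5)] + [-3/(s - 4)].
Invert each term: -4/(s - 7) ↔ -4e^(7t); 1/(s + 5) ↔ e^(-5t); -3/(s - 4) ↔ -3e^(4t).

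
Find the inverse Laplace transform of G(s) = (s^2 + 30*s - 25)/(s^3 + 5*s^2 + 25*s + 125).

2*sin(5*t) + 4*cos(5*t) - 3*exp(-5*t)

Factor the denominator: s^3 + 5*s^2 + 25*s + 125 = (s + 5)*(s^2 + 25).
Partial fraction decomposition gives [-3/(s + 5)] + [4*s/(s^2 + 25)] + [10/(s^2 + 25)].
Invert each term: -3/(s + 5) ↔ -3e^(-5t); 4·s/(s^2 + 25) ↔ 4cos(5t); 2·5/(s^2 + 25) ↔ 2sin(5t).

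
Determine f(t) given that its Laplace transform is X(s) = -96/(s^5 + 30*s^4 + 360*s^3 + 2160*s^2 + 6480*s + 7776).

Rewrite the denominator: s^5 + 30*s^4 + 360*s^3 + 2160*s^2 + 6480*s + 7776 = (s + 6)^5.
The form in (s + 6) signals a first-shifting-theorem factor e^(-6t).
Since L{t^4} = 4!/s^5 = 24/s^5, the inverse is t^4*exp(-6*t), scaled by -4.

f(t) = -4*t^4*exp(-6*t)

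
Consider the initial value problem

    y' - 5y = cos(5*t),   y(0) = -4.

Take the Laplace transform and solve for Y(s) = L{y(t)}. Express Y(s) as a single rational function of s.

Take the Laplace transform of both sides.
Using L{y'} = sY - y(0) = sY - (-4), the left side becomes (s - 5)Y - (-4).
The right side is L{cos(5*t)} = s/(s^2 + 25).
So (s - 5)Y = s/(s^2 + 25) + (-4).
Solve for Y(s) and write it as one ratio of polynomials.

Y(s) = (-4*s^2 + s - 100)/(s^3 - 5*s^2 + 25*s - 125)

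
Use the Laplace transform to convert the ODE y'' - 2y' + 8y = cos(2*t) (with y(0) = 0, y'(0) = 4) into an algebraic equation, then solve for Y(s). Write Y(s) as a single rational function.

Apply the Laplace transform to the equation.
With L{y''} = s^2 Y - s·y(0) - y'(0) and L{y'} = sY - y(0), with y(0) = 0, y'(0) = 4: the LHS transforms to (s^2 - 2*s + 8)Y - (4).
The right side is L{cos(2*t)} = s/(s^2 + 4).
So (s^2 - 2*s + 8)Y = s/(s^2 + 4) + (4).
Solve for Y(s) and write it as one ratio of polynomials.

Y(s) = (4*s^2 + s + 16)/(s^4 - 2*s^3 + 12*s^2 - 8*s + 32)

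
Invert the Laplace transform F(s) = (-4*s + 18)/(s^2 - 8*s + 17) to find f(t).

f(t) = 2*exp(4*t)*sin(t) - 4*exp(4*t)*cos(t)

Complete the square in the denominator: s^2 - 8*s + 17 = (s - 4)^2 + 1^2.
Split the numerator to match: -4*s + 18 = -4·(s - 4) + 2·1.
Invert each term: -4·(s - 4)/((s - 4)^2 + 1) ↔ -4e^(4t)cos(t); 2·1/((s - 4)^2 + 1) ↔ 2e^(4t)sin(t).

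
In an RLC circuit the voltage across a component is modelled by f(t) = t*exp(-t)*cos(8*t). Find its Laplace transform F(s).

F(s) = (s - 7)*(s + 9)/(s^2 + 2*s + 65)^2

L{cos(8t)} = s/(s^2 + 64).
Multiplying by e^(-t) shifts s → s + 1, so L{exp(-t)*cos(8*t)} = (s + 1)/((s + 1)^2 + 64).
Then apply L{t·g(t)} = -d/ds[G(s)] with G(s) = (s + 1)/((s + 1)^2 + 64):
differentiating 1 time and applying the sign gives (s - 7)*(s + 9)/(s^2 + 2*s + 65)^2.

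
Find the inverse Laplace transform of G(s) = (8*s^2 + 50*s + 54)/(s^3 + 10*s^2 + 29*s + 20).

exp(-t) + 6*exp(-4*t) + exp(-5*t)

Factor the denominator: s^3 + 10*s^2 + 29*s + 20 = (s + 1)*(s + 4)*(s + 5).
Partial fraction decomposition gives [1/(s + 1)] + [6/(s + 4)] + [1/(s + 5)].
Invert each term: 1/(s + 1) ↔ e^(-t); 6/(s + 4) ↔ 6e^(-4t); 1/(s + 5) ↔ e^(-5t).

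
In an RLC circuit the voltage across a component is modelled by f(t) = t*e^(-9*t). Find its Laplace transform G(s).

L{e^(-9t)} = 1/(s + 9).
Then apply L{t·g(t)} = -d/ds[H(s)] with H(s) = 1/(s + 9):
differentiating 1 time and applying the sign gives (s + 9)^(-2).

G(s) = (s + 9)^(-2)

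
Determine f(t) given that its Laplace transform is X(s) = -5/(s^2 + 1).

Since L{sin(t)} = 1/(s^2 + 1), the inverse is sin(t), scaled by -5.

f(t) = -5*sin(t)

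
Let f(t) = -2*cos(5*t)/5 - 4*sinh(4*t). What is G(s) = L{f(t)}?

G(s) = -2*s/(5*(s^2 + 25)) - 16/(s^2 - 16)

The transform is linear, so treat each term independently.
(-2/5)·[L{cos(5t)} = s/(s^2 + 25)]; (-4)·[L{sinh(4t)} = 4/(s^2 - 16)].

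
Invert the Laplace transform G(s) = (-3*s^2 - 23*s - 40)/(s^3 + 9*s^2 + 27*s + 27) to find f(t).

Factor the denominator: s^3 + 9*s^2 + 27*s + 27 = (s + 3)^3.
Partial fraction decomposition gives [-3/(s + 3)] + [-5/(s + 3)^2] + [2/(s + 3)^3].
Invert each term: -3/(s + 3) ↔ -3e^(-3t); -5/(s + 3)^2 ↔ -5t·e^(-3t); 2/(s + 3)^3 ↔ (1)t^2·e^(-3t).

f(t) = t^2*exp(-3*t) - 5*t*exp(-3*t) - 3*exp(-3*t)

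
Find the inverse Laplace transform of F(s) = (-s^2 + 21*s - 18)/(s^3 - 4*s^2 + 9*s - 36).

2*exp(4*t) + 3*sin(3*t) - 3*cos(3*t)

Factor the denominator: s^3 - 4*s^2 + 9*s - 36 = (s - 4)*(s^2 + 9).
Partial fraction decomposition gives [2/(s - 4)] + [-3*s/(s^2 + 9)] + [9/(s^2 + 9)].
Invert each term: 2/(s - 4) ↔ 2e^(4t); -3·s/(s^2 + 9) ↔ -3cos(3t); 3·3/(s^2 + 9) ↔ 3sin(3t).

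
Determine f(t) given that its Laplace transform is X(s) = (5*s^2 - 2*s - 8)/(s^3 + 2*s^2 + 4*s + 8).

f(t) = -4*sin(2*t) + 3*cos(2*t) + 2*exp(-2*t)

Factor the denominator: s^3 + 2*s^2 + 4*s + 8 = (s + 2)*(s^2 + 4).
Partial fraction decomposition gives [2/(s + 2)] + [3*s/(s^2 + 4)] + [-8/(s^2 + 4)].
Invert each term: 2/(s + 2) ↔ 2e^(-2t); 3·s/(s^2 + 4) ↔ 3cos(2t); -4·2/(s^2 + 4) ↔ -4sin(2t).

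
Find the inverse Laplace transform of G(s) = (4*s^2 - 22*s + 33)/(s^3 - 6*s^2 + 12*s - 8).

5*t^2*exp(2*t)/2 - 6*t*exp(2*t) + 4*exp(2*t)

Factor the denominator: s^3 - 6*s^2 + 12*s - 8 = (s - 2)^3.
Partial fraction decomposition gives [4/(s - 2)] + [-6/(s - 2)^2] + [5/(s - 2)^3].
Invert each term: 4/(s - 2) ↔ 4e^(2t); -6/(s - 2)^2 ↔ -6t·e^(2t); 5/(s - 2)^3 ↔ (5/2)t^2·e^(2t).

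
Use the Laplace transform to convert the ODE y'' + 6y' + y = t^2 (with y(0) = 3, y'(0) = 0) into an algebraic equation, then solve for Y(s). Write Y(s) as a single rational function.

Y(s) = (3*s^4 + 18*s^3 + 2)/(s^5 + 6*s^4 + s^3)

Transform both sides with L{·}.
The derivative rules (L{y''} = s^2 Y - s·y(0) - y'(0) and L{y'} = sY - y(0), with y(0) = 3, y'(0) = 0) turn the left side into (s^2 + 6*s + 1)Y - (3*s + 18).
The right side is L{t^2} = 2/s^3.
So (s^2 + 6*s + 1)Y = 2/s^3 + (3*s + 18).
Isolate Y and clear denominators.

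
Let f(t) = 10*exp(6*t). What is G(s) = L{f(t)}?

G(s) = 10/(s - 6)

L{10} = 10/s.
By the first shifting theorem, multiplying by e^(6t) replaces s with s - 6.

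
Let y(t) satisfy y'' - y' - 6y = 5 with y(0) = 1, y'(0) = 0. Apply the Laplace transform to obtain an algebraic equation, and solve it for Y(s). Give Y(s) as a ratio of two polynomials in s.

Y(s) = (s^2 - s + 5)/(s^3 - s^2 - 6*s)

Apply the Laplace transform to the equation.
The derivative rules (L{y''} = s^2 Y - s·y(0) - y'(0) and L{y'} = sY - y(0), with y(0) = 1, y'(0) = 0) turn the left side into (s^2 - s - 6)Y - (s - 1).
The right side is L{5} = 5/s.
So (s^2 - s - 6)Y = 5/s + (s - 1).
Divide through and combine into a single rational function.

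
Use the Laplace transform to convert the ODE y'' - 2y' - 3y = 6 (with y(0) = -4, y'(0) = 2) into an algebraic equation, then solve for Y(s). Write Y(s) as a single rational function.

Y(s) = (-4*s - 2)/(s^2 + s)

Transform both sides with L{·}.
Using L{y''} = s^2 Y - s·y(0) - y'(0) and L{y'} = sY - y(0), with y(0) = -4, y'(0) = 2, the left side becomes (s^2 - 2*s - 3)Y - (-4*s + 10).
The right side is L{6} = 6/s.
So (s^2 - 2*s - 3)Y = 6/s + (-4*s + 10).
Divide through and combine into a single rational function.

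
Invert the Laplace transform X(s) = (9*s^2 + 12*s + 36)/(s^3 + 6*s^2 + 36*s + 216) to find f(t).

f(t) = -3*sin(6*t) + 5*cos(6*t) + 4*exp(-6*t)

Factor the denominator: s^3 + 6*s^2 + 36*s + 216 = (s + 6)*(s^2 + 36).
Partial fraction decomposition gives [4/(s + 6)] + [5*s/(s^2 + 36)] + [-18/(s^2 + 36)].
Invert each term: 4/(s + 6) ↔ 4e^(-6t); 5·s/(s^2 + 36) ↔ 5cos(6t); -3·6/(s^2 + 36) ↔ -3sin(6t).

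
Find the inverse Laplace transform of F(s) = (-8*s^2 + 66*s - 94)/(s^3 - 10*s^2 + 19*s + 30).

2*exp(6*t) - 6*exp(5*t) - 4*exp(-t)

Factor the denominator: s^3 - 10*s^2 + 19*s + 30 = (s - 6)*(s - 5)*(s + 1).
Partial fraction decomposition gives [-6/(s - 5)] + [-4/(s + 1)] + [2/(s - 6)].
Invert each term: -6/(s - 5) ↔ -6e^(5t); -4/(s + 1) ↔ -4e^(-t); 2/(s - 6) ↔ 2e^(6t).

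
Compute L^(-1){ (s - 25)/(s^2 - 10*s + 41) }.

-5*exp(5*t)*sin(4*t) + exp(5*t)*cos(4*t)

Complete the square in the denominator: s^2 - 10*s + 41 = (s - 5)^2 + 4^2.
Split the numerator to match: s - 25 = 1·(s - 5) - 5·4.
Invert each term: 1·(s - 5)/((s - 5)^2 + 16) ↔ e^(5t)cos(4t); -5·4/((s - 5)^2 + 16) ↔ -5e^(5t)sin(4t).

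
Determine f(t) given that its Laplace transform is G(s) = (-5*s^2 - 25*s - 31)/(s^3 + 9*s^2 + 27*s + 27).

Factor the denominator: s^3 + 9*s^2 + 27*s + 27 = (s + 3)^3.
Partial fraction decomposition gives [-5/(s + 3)] + [5/(s + 3)^2] + [-1/(s + 3)^3].
Invert each term: -5/(s + 3) ↔ -5e^(-3t); 5/(s + 3)^2 ↔ 5t·e^(-3t); -1/(s + 3)^3 ↔ (-1/2)t^2·e^(-3t).

f(t) = -t^2*exp(-3*t)/2 + 5*t*exp(-3*t) - 5*exp(-3*t)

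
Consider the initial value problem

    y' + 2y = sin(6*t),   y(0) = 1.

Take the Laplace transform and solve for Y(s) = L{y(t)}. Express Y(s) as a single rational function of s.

Apply the Laplace transform to the equation.
Using L{y'} = sY - y(0) = sY - 1, the left side becomes (s + 2)Y - (1).
The right side is L{sin(6*t)} = 6/(s^2 + 36).
So (s + 2)Y = 6/(s^2 + 36) + (1).
Solve for Y(s) and write it as one ratio of polynomials.

Y(s) = (s^2 + 42)/(s^3 + 2*s^2 + 36*s + 72)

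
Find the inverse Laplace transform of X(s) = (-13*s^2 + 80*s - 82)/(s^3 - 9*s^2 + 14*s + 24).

-5*exp(6*t) - 3*exp(4*t) - 5*exp(-t)

Factor the denominator: s^3 - 9*s^2 + 14*s + 24 = (s - 6)*(s - 4)*(s + 1).
Partial fraction decomposition gives [-5/(s - 6)] + [-5/(s + 1)] + [-3/(s - 4)].
Invert each term: -5/(s - 6) ↔ -5e^(6t); -5/(s + 1) ↔ -5e^(-t); -3/(s - 4) ↔ -3e^(4t).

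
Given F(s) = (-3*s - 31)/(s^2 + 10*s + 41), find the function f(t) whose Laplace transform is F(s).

f(t) = -4*exp(-5*t)*sin(4*t) - 3*exp(-5*t)*cos(4*t)

Complete the square in the denominator: s^2 + 10*s + 41 = (s + 5)^2 + 4^2.
Split the numerator to match: -3*s - 31 = -3·(s + 5) - 4·4.
Invert each term: -3·(s + 5)/((s + 5)^2 + 16) ↔ -3e^(-5t)cos(4t); -4·4/((s + 5)^2 + 16) ↔ -4e^(-5t)sin(4t).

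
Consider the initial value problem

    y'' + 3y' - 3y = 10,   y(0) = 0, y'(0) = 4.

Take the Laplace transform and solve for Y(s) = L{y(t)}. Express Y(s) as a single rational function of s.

Transform both sides with L{·}.
Using L{y''} = s^2 Y - s·y(0) - y'(0) and L{y'} = sY - y(0), with y(0) = 0, y'(0) = 4, the left side becomes (s^2 + 3*s - 3)Y - (4).
The right side is L{10} = 10/s.
So (s^2 + 3*s - 3)Y = 10/s + (4).
Divide through and combine into a single rational function.

Y(s) = (4*s + 10)/(s^3 + 3*s^2 - 3*s)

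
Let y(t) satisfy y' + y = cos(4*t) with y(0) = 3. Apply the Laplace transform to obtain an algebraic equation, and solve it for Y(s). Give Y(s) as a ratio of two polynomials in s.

Laplace-transform each side.
The derivative rules (L{y'} = sY - y(0) = sY - 3) turn the left side into (s + 1)Y - (3).
The right side is L{cos(4*t)} = s/(s^2 + 16).
So (s + 1)Y = s/(s^2 + 16) + (3).
Solve for Y(s) and write it as one ratio of polynomials.

Y(s) = (3*s^2 + s + 48)/(s^3 + s^2 + 16*s + 16)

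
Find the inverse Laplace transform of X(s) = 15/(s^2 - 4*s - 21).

Rewrite the denominator: s^2 - 4*s - 21 = (s - 2)^2 - 25.
The form in (s - 2) signals a first-shifting-theorem factor e^(2t).
Since L{sinh(5t)} = 5/(s^2 - 25), the inverse is exp(2*t)*sinh(5*t), scaled by 3.

3*exp(2*t)*sinh(5*t)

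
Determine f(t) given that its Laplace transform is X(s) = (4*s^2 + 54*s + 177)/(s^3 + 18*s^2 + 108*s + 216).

Factor the denominator: s^3 + 18*s^2 + 108*s + 216 = (s + 6)^3.
Partial fraction decomposition gives [4/(s + 6)] + [6/(s + 6)^2] + [-3/(s + 6)^3].
Invert each term: 4/(s + 6) ↔ 4e^(-6t); 6/(s + 6)^2 ↔ 6t·e^(-6t); -3/(s + 6)^3 ↔ (-3/2)t^2·e^(-6t).

f(t) = -3*t^2*exp(-6*t)/2 + 6*t*exp(-6*t) + 4*exp(-6*t)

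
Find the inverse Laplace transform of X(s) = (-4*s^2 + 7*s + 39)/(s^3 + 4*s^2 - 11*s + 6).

Factor the denominator: s^3 + 4*s^2 - 11*s + 6 = (s - 1)^2*(s + 6).
Partial fraction decomposition gives [-1/(s - 1)] + [6/(s - 1)^2] + [-3/(s + 6)].
Invert each term: -1/(s - 1) ↔ -e^(t); 6/(s - 1)^2 ↔ 6t·e^(t); -3/(s + 6) ↔ -3e^(-6t).

6*t*exp(t) - exp(t) - 3*exp(-6*t)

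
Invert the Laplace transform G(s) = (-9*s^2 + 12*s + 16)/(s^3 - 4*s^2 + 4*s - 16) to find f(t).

f(t) = -4*exp(4*t) - 4*sin(2*t) - 5*cos(2*t)

Factor the denominator: s^3 - 4*s^2 + 4*s - 16 = (s - 4)*(s^2 + 4).
Partial fraction decomposition gives [-4/(s - 4)] + [-5*s/(s^2 + 4)] + [-8/(s^2 + 4)].
Invert each term: -4/(s - 4) ↔ -4e^(4t); -5·s/(s^2 + 4) ↔ -5cos(2t); -4·2/(s^2 + 4) ↔ -4sin(2t).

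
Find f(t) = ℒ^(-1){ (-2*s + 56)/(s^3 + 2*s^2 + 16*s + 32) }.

f(t) = sin(4*t) - 3*cos(4*t) + 3*exp(-2*t)

Factor the denominator: s^3 + 2*s^2 + 16*s + 32 = (s + 2)*(s^2 + 16).
Partial fraction decomposition gives [3/(s + 2)] + [-3*s/(s^2 + 16)] + [4/(s^2 + 16)].
Invert each term: 3/(s + 2) ↔ 3e^(-2t); -3·s/(s^2 + 16) ↔ -3cos(4t); 1·4/(s^2 + 16) ↔ sin(4t).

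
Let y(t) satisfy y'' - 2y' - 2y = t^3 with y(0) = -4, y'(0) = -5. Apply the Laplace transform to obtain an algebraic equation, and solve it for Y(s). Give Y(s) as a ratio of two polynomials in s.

Apply the Laplace transform to the equation.
Using L{y''} = s^2 Y - s·y(0) - y'(0) and L{y'} = sY - y(0), with y(0) = -4, y'(0) = -5, the left side becomes (s^2 - 2*s - 2)Y - (-4*s + 3).
The right side is L{t^3} = 6/s^4.
So (s^2 - 2*s - 2)Y = 6/s^4 + (-4*s + 3).
Solve for Y(s) and write it as one ratio of polynomials.

Y(s) = (-4*s^5 + 3*s^4 + 6)/(s^6 - 2*s^5 - 2*s^4)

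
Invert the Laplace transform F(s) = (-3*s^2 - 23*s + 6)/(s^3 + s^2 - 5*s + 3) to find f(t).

f(t) = -5*t*exp(t) - 6*exp(t) + 3*exp(-3*t)

Factor the denominator: s^3 + s^2 - 5*s + 3 = (s - 1)^2*(s + 3).
Partial fraction decomposition gives [-6/(s - 1)] + [-5/(s - 1)^2] + [3/(s + 3)].
Invert each term: -6/(s - 1) ↔ -6e^(t); -5/(s - 1)^2 ↔ -5t·e^(t); 3/(s + 3) ↔ 3e^(-3t).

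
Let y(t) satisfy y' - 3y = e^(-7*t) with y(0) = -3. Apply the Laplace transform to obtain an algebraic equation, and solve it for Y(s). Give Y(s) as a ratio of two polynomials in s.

Y(s) = (-3*s - 20)/(s^2 + 4*s - 21)

Apply the Laplace transform to the equation.
With L{y'} = sY - y(0) = sY - (-3): the LHS transforms to (s - 3)Y - (-3).
The right side is L{e^(-7*t)} = 1/(s + 7).
So (s - 3)Y = 1/(s + 7) + (-3).
Solve for Y(s) and write it as one ratio of polynomials.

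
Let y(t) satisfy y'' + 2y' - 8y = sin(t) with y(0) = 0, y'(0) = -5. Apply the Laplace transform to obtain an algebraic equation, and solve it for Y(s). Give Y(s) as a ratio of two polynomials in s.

Y(s) = (-5*s^2 - 4)/(s^4 + 2*s^3 - 7*s^2 + 2*s - 8)

Laplace-transform each side.
The derivative rules (L{y''} = s^2 Y - s·y(0) - y'(0) and L{y'} = sY - y(0), with y(0) = 0, y'(0) = -5) turn the left side into (s^2 + 2*s - 8)Y - (-5).
The right side is L{sin(t)} = 1/(s^2 + 1).
So (s^2 + 2*s - 8)Y = 1/(s^2 + 1) + (-5).
Solve for Y(s) and write it as one ratio of polynomials.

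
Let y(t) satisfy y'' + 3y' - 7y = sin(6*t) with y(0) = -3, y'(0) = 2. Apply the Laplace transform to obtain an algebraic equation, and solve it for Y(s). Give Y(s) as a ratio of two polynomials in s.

Y(s) = (-3*s^3 - 7*s^2 - 108*s - 246)/(s^4 + 3*s^3 + 29*s^2 + 108*s - 252)

Take the Laplace transform of both sides.
With L{y''} = s^2 Y - s·y(0) - y'(0) and L{y'} = sY - y(0), with y(0) = -3, y'(0) = 2: the LHS transforms to (s^2 + 3*s - 7)Y - (-3*s - 7).
The right side is L{sin(6*t)} = 6/(s^2 + 36).
So (s^2 + 3*s - 7)Y = 6/(s^2 + 36) + (-3*s - 7).
Isolate Y and clear denominators.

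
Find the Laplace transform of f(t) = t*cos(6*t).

(s - 6)*(s + 6)/(s^2 + 36)^2

L{cos(6t)} = s/(s^2 + 36).
Then apply L{t·g(t)} = -d/ds[G(s)] with G(s) = s/(s^2 + 36):
differentiating 1 time and applying the sign gives (s - 6)*(s + 6)/(s^2 + 36)^2.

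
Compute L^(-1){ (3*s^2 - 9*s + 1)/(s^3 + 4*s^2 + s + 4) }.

-sin(t) - 2*cos(t) + 5*exp(-4*t)

Factor the denominator: s^3 + 4*s^2 + s + 4 = (s + 4)*(s^2 + 1).
Partial fraction decomposition gives [5/(s + 4)] + [-2*s/(s^2 + 1)] + [-1/(s^2 + 1)].
Invert each term: 5/(s + 4) ↔ 5e^(-4t); -2·s/(s^2 + 1) ↔ -2cos(t); -1·1/(s^2 + 1) ↔ -sin(t).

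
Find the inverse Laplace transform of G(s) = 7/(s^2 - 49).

Since L{sinh(7t)} = 7/(s^2 - 49), the inverse is sinh(7*t).

sinh(7*t)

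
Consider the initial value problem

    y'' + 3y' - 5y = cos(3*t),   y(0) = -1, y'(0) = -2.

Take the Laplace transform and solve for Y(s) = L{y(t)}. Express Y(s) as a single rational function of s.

Laplace-transform each side.
The derivative rules (L{y''} = s^2 Y - s·y(0) - y'(0) and L{y'} = sY - y(0), with y(0) = -1, y'(0) = -2) turn the left side into (s^2 + 3*s - 5)Y - (-s - 5).
The right side is L{cos(3*t)} = s/(s^2 + 9).
So (s^2 + 3*s - 5)Y = s/(s^2 + 9) + (-s - 5).
Solve for Y(s) and write it as one ratio of polynomials.

Y(s) = (-s^3 - 5*s^2 - 8*s - 45)/(s^4 + 3*s^3 + 4*s^2 + 27*s - 45)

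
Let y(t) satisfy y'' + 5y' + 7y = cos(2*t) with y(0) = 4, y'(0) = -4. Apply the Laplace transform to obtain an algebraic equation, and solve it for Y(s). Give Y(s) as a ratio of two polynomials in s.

Take the Laplace transform of both sides.
Using L{y''} = s^2 Y - s·y(0) - y'(0) and L{y'} = sY - y(0), with y(0) = 4, y'(0) = -4, the left side becomes (s^2 + 5*s + 7)Y - (4*s + 16).
The right side is L{cos(2*t)} = s/(s^2 + 4).
So (s^2 + 5*s + 7)Y = s/(s^2 + 4) + (4*s + 16).
Isolate Y and clear denominators.

Y(s) = (4*s^3 + 16*s^2 + 17*s + 64)/(s^4 + 5*s^3 + 11*s^2 + 20*s + 28)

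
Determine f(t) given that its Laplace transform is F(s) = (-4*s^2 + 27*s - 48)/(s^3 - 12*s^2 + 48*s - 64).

Factor the denominator: s^3 - 12*s^2 + 48*s - 64 = (s - 4)^3.
Partial fraction decomposition gives [-4/(s - 4)] + [-5/(s - 4)^2] + [-4/(s - 4)^3].
Invert each term: -4/(s - 4) ↔ -4e^(4t); -5/(s - 4)^2 ↔ -5t·e^(4t); -4/(s - 4)^3 ↔ (-2)t^2·e^(4t).

f(t) = -2*t^2*exp(4*t) - 5*t*exp(4*t) - 4*exp(4*t)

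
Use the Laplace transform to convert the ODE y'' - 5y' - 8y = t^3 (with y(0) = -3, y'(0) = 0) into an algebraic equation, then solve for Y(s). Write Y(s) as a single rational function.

Laplace-transform each side.
Using L{y''} = s^2 Y - s·y(0) - y'(0) and L{y'} = sY - y(0), with y(0) = -3, y'(0) = 0, the left side becomes (s^2 - 5*s - 8)Y - (-3*s + 15).
The right side is L{t^3} = 6/s^4.
So (s^2 - 5*s - 8)Y = 6/s^4 + (-3*s + 15).
Divide through and combine into a single rational function.

Y(s) = (-3*s^5 + 15*s^4 + 6)/(s^6 - 5*s^5 - 8*s^4)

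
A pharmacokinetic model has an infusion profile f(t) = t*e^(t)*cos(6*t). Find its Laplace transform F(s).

L{cos(6t)} = s/(s^2 + 36).
Multiplying by e^(t) shifts s → s - 1, so L{e^(t)*cos(6*t)} = (s - 1)/((s - 1)^2 + 36).
Then apply L{t·g(t)} = -d/ds[G(s)] with G(s) = (s - 1)/((s - 1)^2 + 36):
differentiating 1 time and applying the sign gives (s - 7)*(s + 5)/(s^2 - 2*s + 37)^2.

F(s) = (s - 7)*(s + 5)/(s^2 - 2*s + 37)^2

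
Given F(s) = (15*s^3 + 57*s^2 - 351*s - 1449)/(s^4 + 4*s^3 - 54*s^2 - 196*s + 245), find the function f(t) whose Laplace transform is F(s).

f(t) = 4*exp(7*t) + 6*exp(t) - exp(-5*t) + 6*exp(-7*t)

Factor the denominator: s^4 + 4*s^3 - 54*s^2 - 196*s + 245 = (s - 7)*(s - 1)*(s + 5)*(s + 7).
Partial fraction decomposition gives [4/(s - 7)] + [6/(s - 1)] + [-1/(s + 5)] + [6/(s + 7)].
Invert each term: 4/(s - 7) ↔ 4e^(7t); 6/(s - 1) ↔ 6e^(t); -1/(s + 5) ↔ -e^(-5t); 6/(s + 7) ↔ 6e^(-7t).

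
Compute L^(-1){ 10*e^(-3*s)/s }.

The factor e^(-3s) signals a time shift by c = 3 (second shifting theorem).
L{10} = 10/s, so L^-1{10/s} = 10.
Hence the inverse is u(t - 3) times that function evaluated at t - 3.

Heaviside(t - 3)*(10)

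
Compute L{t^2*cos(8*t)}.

L{cos(8t)} = s/(s^2 + 64).
Then apply L{t^2·g(t)} = (-1)^2 d^2/ds^2[G(s)] with G(s) = s/(s^2 + 64):
differentiating 2 times and applying the sign gives 2*s*(s^2 - 192)/(s^2 + 64)^3.

2*s*(s^2 - 192)/(s^2 + 64)^3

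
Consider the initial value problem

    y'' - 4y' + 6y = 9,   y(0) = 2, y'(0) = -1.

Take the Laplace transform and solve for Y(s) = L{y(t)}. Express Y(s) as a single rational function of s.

Y(s) = (2*s^2 - 9*s + 9)/(s^3 - 4*s^2 + 6*s)

Transform both sides with L{·}.
With L{y''} = s^2 Y - s·y(0) - y'(0) and L{y'} = sY - y(0), with y(0) = 2, y'(0) = -1: the LHS transforms to (s^2 - 4*s + 6)Y - (2*s - 9).
The right side is L{9} = 9/s.
So (s^2 - 4*s + 6)Y = 9/s + (2*s - 9).
Solve for Y(s) and write it as one ratio of polynomials.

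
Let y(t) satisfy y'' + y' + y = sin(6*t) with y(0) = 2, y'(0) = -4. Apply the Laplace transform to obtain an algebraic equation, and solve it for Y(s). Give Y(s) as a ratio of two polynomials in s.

Laplace-transform each side.
The derivative rules (L{y''} = s^2 Y - s·y(0) - y'(0) and L{y'} = sY - y(0), with y(0) = 2, y'(0) = -4) turn the left side into (s^2 + s + 1)Y - (2*s - 2).
The right side is L{sin(6*t)} = 6/(s^2 + 36).
So (s^2 + s + 1)Y = 6/(s^2 + 36) + (2*s - 2).
Isolate Y and clear denominators.

Y(s) = (2*s^3 - 2*s^2 + 72*s - 66)/(s^4 + s^3 + 37*s^2 + 36*s + 36)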